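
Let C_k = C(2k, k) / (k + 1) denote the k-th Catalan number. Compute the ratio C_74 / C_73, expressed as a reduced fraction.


Using C_k = (2k)! / (k! (k+1)!), the ratio C_{k+1}/C_k simplifies to
C_{k+1}/C_k = [(2k+2)! / ((k+1)! (k+2)!)] * [k! (k+1)! / (2k)!]
 = (2k+2)(2k+1) / ((k+1)(k+2)) = 2(2k+1) / (k+2).
For k = 73: 2(2*73 + 1) / (73 + 2) = 294/75 = 98/25.

98/25


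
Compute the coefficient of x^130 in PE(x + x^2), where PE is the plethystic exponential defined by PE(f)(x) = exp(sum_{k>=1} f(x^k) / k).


With f(x) = x + x^2, the exponent is sum_{k>=1} (x^k + x^(2k)) / k = -ln(1 - x) - ln(1 - x^2). Exponentiating:
PE(x + x^2) = 1 / ((1 - x)(1 - x^2)).
This is the generating function for partitions of n into parts of size 1 or 2. The number of 2's can be any j in 0..65, and the rest are 1's, so
[x^130] = floor(130/2) + 1 = 66.

66


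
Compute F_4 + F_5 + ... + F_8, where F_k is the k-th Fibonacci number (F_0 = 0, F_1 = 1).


Use the identity sum_{k=0}^{N} F_k = F_{N+2} - 1 (which follows from F_{k+2} - F_{k+1} = F_k). Then
sum_{k=4}^{8} F_k = (F_{10} - 1) - (F_{5} - 1) = F_{10} - F_{5}.
Computing: F_{10} = 55, F_{5} = 5, so
Sum = 55 - 5 = 50.

50


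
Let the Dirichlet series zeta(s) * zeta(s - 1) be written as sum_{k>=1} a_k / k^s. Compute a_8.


Convolution gives a_k = sum_{d | k} d * 1 = sum_{d | k} d = sigma(k), the sum of positive divisors of k.
For k = 8, the divisors are 1, 2, 4, 8, so
sigma(8) = 1 + 2 + 4 + 8 = 15.

15


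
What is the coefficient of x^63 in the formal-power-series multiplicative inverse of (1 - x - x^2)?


Let the inverse be f(x) = sum_{k>=0} a_k x^k. From f(x) * (1 - x - x^2) = 1 and matching coefficients:
 x^0: a_0 = 1.
 x^1: a_1 - a_0 = 0, so a_1 = 1.
 x^k (k >= 2): a_k - a_{k-1} - a_{k-2} = 0, i.e. a_k = a_{k-1} + a_{k-2}.
This is the Fibonacci-type recurrence shifted so that a_0 = a_1 = 1.
Iterating: a_0=1, a_1=1, a_2=2, a_3=3, a_4=5, a_5=8, a_6=13, a_7=21, a_8=34, a_9=55, ...
a_63 = 10610209857723.

10610209857723


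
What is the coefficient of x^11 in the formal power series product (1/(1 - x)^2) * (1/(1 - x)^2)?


Combine the factors: (1/(1 - x)^2) * (1/(1 - x)^2) = 1/(1 - x)^4.
Then use 1/(1 - x)^r = sum_{k>=0} C(k + r - 1, r - 1) x^k with r = 4 and k = 11:
C(14, 3) = 364.

364


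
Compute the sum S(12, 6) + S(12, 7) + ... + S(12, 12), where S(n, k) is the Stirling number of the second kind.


By definition, S(n, k) counts partitions of an n-set into exactly k nonempty blocks.
Computing row n = 12 for k = 6..12:
S(12, k): 1323652, 627396, 159027, 22275, 1705, 66, 1
Sum = 2134122.

2134122


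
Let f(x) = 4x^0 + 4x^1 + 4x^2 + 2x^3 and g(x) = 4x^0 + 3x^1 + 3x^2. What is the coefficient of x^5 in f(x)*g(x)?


Cauchy product at x^5:
2*3
= 6

6


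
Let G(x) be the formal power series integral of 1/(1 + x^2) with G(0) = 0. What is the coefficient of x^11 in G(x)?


1/(1 + x^2) = sum_{j>=0} (-1)^j x^(2j). Integrating termwise with G(0) = 0:
G(x) = sum_{j>=0} (-1)^j x^(2j+1) / (2j+1) = arctan(x).
Only odd powers are nonzero. For x^11 write 11 = 2*5 + 1, giving
(-1)^5 / 11 = -1/11 = -1/11.

-1/11


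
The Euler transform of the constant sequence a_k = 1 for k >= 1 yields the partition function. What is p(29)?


The Euler transform converts the sequence a_k = 1 into the number of integer partitions.
Using the recurrence or dynamic programming:
p(29) = 4565

4565


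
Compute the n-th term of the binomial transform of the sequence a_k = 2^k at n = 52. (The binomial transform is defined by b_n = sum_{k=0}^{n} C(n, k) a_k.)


With a_k = 2^k, b_n = sum_{k=0}^{n} C(n, k) 2^k = (1 + 2)^n by the binomial theorem.
For n = 52: (1 + 2)^52 = 3^52 = 6461081889226673298932241.

6461081889226673298932241


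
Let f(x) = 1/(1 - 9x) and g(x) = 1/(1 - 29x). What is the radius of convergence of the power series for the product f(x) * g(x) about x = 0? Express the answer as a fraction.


The radius of 1/(1 - 9x) is 1/9 (nearest singularity at x = 1/9), and the radius of 1/(1 - 29x) is 1/29.
The product f(x)*g(x) = 1/((1 - 9x)(1 - 29x)) has singularities at both 1/9 and 1/29, so its radius of convergence is the distance to the nearest one:
min(1/9, 1/29) = 1/29.

1/29


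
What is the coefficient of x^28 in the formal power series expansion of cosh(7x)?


The Maclaurin series is cosh(t) = sum_{m>=0} t^(2m) / (2m)!, so substituting t = 7x, only even powers of x are nonzero, with coefficient of x^(2m) equal to 7^(2m) / (2m)!.
For x^28 the coefficient is 7^28/28! = 459986536544739960976801/304888344611713860501504000000 = 191581231380566414401/126983900296423931904000000.

191581231380566414401/126983900296423931904000000


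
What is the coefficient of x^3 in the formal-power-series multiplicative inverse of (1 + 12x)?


The inverse is 1/(1 + 12x). Apply the geometric identity 1/(1 - y) = sum_{k>=0} y^k with y = -12x:
1/(1 + 12x) = sum_{k>=0} (-12)^k x^k.
So the coefficient of x^3 is (-12)^3 = -1728.

-1728


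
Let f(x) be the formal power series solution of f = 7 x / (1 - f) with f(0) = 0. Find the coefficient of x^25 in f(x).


Apply Lagrange inversion: f = 7 x * phi(f) with phi(t) = 1/(1 - t), so
[x^n] f = 7^n * (1/n) [t^(n-1)] phi(t)^n = 7^n * (1/n) [t^(n-1)] (1 - t)^(-n) = 7^n * (1/n) C(2n - 2, n - 1) = 7^n * C_{n-1}.
For n = 25: C_24 = C(48, 24) / 25 = 32247603683100/25 = 1289904147324.
With the 7^25 = 1341068619663964900807 factor, the coefficient is 1341068619663964900807 * 1289904147324 = 1729849974350620304784517574490468.

1729849974350620304784517574490468


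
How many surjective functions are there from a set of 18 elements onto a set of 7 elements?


By inclusion-exclusion on which target elements are missed, the number of surjections from an n-set onto a k-set is
surj(n, k) = sum_{j=0}^{k} (-1)^j C(k, j) (k - j)^n.
Equivalently surj(n, k) = k! * S(n, k), where S(n, k) is the Stirling number of the second kind.
For n = 18, k = 7:
S(18, 7) = 197462483400, so
surj = 7! * 197462483400 = 5040 * 197462483400 = 995210916336000.

995210916336000


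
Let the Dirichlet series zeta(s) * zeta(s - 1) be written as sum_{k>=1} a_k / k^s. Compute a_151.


Convolution gives a_k = sum_{d | k} d * 1 = sum_{d | k} d = sigma(k), the sum of positive divisors of k.
For k = 151, the divisors are 1, 151, so
sigma(151) = 1 + 151 = 152.

152


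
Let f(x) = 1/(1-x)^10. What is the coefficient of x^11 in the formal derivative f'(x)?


Differentiate: d/dx [ 1/(1-x)^r ] = r / (1-x)^(r+1).
Here r = 10, so f'(x) = 10 / (1-x)^11.
The expansion of 1/(1-x)^(r+1) has coefficient of x^n equal to C(n+r, r).
So the coefficient of x^11 in f'(x) is
10 * C(21, 10) = 10 * 352716 = 3527160

3527160


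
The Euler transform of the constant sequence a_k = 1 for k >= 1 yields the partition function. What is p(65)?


The Euler transform converts the sequence a_k = 1 into the number of integer partitions.
Using the recurrence or dynamic programming:
p(65) = 2012558

2012558


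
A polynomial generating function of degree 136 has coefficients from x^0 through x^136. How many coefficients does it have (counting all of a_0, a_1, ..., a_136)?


A polynomial of degree 136 takes the form a_0 + a_1 x + ... + a_136 x^136.
The number of coefficients is 136 + 1 = 137.

137


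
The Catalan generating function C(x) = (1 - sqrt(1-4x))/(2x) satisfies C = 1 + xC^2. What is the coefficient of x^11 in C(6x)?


Substituting x -> 6x scales the n-th coefficient by 6^n, so [x^11] C(6x) = 6^11 * C_11.
C_11 = C(2*11, 11)/(12) = 705432/12 = 58786.
So 6^11 * 58786 = 362797056 * 58786 = 21327387734016.

21327387734016


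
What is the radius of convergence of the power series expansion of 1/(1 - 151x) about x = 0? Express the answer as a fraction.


Expanding 1/(1 - 151x) = sum_{k>=0} 151^k x^k, the series converges when |151x| < 1, i.e., |x| < 1/151.
So the radius of convergence is 1/151 = 1/151.

1/151


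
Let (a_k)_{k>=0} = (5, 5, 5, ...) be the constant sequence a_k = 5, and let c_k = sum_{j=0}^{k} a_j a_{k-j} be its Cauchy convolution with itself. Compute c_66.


Since a_j = 5 for all j >= 0, the convolution sum becomes
c_k = sum_{j=0}^{k} 5 * 5 = 25 * (k + 1).
Equivalently, the generating function of (a_k) is 5/(1 - x) and its square is 25/(1 - x)^2 = sum_{k>=0} 25(k + 1) x^k.
For k = 66: 25 * 67 = 1675.

1675


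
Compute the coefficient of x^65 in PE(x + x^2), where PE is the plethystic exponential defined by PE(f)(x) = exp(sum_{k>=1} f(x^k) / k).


With f(x) = x + x^2, the exponent is sum_{k>=1} (x^k + x^(2k)) / k = -ln(1 - x) - ln(1 - x^2). Exponentiating:
PE(x + x^2) = 1 / ((1 - x)(1 - x^2)).
This is the generating function for partitions of n into parts of size 1 or 2. The number of 2's can be any j in 0..32, and the rest are 1's, so
[x^65] = floor(65/2) + 1 = 33.

33


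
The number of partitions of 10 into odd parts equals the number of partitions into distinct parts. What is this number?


Computing partitions of 10 into odd parts (1, 3, 5, ...):
Using the generating function prod_{k>=0} 1/(1-x^(2k+1)),
the count is 10

10


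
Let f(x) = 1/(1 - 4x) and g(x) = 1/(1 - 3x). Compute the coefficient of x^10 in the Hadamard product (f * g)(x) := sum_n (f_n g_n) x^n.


f has coefficients f_k = 4^k and g has coefficients g_k = 3^k, so the Hadamard product has coefficient (f*g)_k = 4^k * 3^k = 12^k.
For k = 10: 12^10 = 61917364224.

61917364224


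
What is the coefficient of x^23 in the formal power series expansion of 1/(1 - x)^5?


The negative binomial / multiset identity is
1/(1 - x)^r = sum_{k>=0} C(k + r - 1, r - 1) x^k.
Here r = 5 and k = 23, so the coefficient is
C(23 + 4, 4) = C(27, 4)
= 17550

17550


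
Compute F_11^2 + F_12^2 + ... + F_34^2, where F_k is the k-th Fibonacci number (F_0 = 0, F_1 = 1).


There is a standard identity sum_{k=0}^{N} F_k^2 = F_N * F_{N+1} (proved inductively from the telescoping relation F_k^2 = F_k F_{k+1} - F_{k-1} F_k). Then
sum_{k=11}^{34} F_k^2 = F_34 F_35 - F_10 F_11.
Computing: F_34 = 5702887, F_35 = 9227465, F_10 = 55, F_11 = 89.
Sum = 5702887 * 9227465 - 55 * 89 = 52623190186560.

52623190186560


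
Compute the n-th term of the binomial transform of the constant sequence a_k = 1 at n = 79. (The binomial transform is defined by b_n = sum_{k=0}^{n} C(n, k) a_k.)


With a_k = 1 for all k, b_n = sum_{k=0}^{n} C(n, k) = 2^n by the binomial theorem.
For n = 79: 2^79 = 604462909807314587353088.

604462909807314587353088


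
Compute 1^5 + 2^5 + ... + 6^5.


This power sum has a closed form given by Faulhaber's formula
sum_{k=1}^{m} k^p = (1 / (p + 1)) * sum_{j=0}^{p} C(p + 1, j) B_j m^(p + 1 - j),
but for small m direct computation is fastest:
1 + 32 + 243 + 1024 + 3125 + 7776 = 12201.

12201


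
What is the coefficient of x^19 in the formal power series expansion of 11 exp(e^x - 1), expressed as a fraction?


exp(e^x - 1) is the exponential generating function for the Bell numbers Bell_k: exp(e^x - 1) = sum_{k>=0} Bell_k x^k / k!.
So the coefficient of x^19 in 11 exp(e^x - 1) is 11 Bell_19 / 19!.
Computing: Bell_19 = 5832742205057 and 19! = 121645100408832000, giving
11 * 5832742205057/121645100408832000 = 5832742205057/11058645491712000.

5832742205057/11058645491712000


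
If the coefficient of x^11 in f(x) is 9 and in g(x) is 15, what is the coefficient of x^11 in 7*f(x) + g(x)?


Scalar multiplication scales coefficients: 7 * 9 = 63.
Then add the g coefficient: 63 + 15
= 78

78


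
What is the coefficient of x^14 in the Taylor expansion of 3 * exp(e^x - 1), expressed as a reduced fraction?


exp(e^x - 1) = sum_{k>=0} Bell_k x^k / k!, where Bell_k is the k-th Bell number.
So the coefficient of x^14 is 3 * Bell_14 / 14!.
Computing: Bell_14 = 190899322 and 14! = 87178291200, giving
3 * 190899322/87178291200 = 95449661/14529715200.

95449661/14529715200


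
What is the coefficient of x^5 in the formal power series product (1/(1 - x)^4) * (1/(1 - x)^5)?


Combine the factors: (1/(1 - x)^4) * (1/(1 - x)^5) = 1/(1 - x)^9.
Then use 1/(1 - x)^r = sum_{k>=0} C(k + r - 1, r - 1) x^k with r = 9 and k = 5:
C(13, 8) = 1287.

1287


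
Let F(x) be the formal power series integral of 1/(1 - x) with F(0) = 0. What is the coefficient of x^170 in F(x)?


1/(1 - x) = sum_{k>=0} x^k. Integrating termwise and using F(0) = 0 gives
F(x) = sum_{k>=0} x^(k+1) / (k+1) = sum_{m>=1} x^m / m = -ln(1 - x).
So the coefficient of x^170 is 1/170 = 1/170.

1/170


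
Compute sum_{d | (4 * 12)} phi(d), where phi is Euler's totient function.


First, 4 * 12 = 48. One classical identity is sum_{d | n} phi(d) = n (each k in [1, n] has a unique gcd with n, and among the k's with gcd(k, n) = n/d there are phi(d) of them). So the sum equals 48. We also verify directly:
Divisors of 48: 1, 2, 3, 4, 6, 8, 12, 16, 24, 48.
phi values: 1, 1, 2, 2, 2, 4, 4, 8, 8, 16.
Sum = 48.

48


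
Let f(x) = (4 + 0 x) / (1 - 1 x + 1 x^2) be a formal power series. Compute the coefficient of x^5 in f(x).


Write f(x) = sum_{k>=0} a_k x^k. Multiplying both sides by 1 - 1 x + 1 x^2 gives
(1 - 1 x + 1 x^2) sum_{k>=0} a_k x^k = 4 + 0 x.
Matching coefficients:
 x^0: a_0 = 4
 x^1: a_1 - 1 a_0 = 0  =>  a_1 = 1*4 + 0 = 4
 x^k (k >= 2): a_k = 1 a_{k-1} - 1 a_{k-2}.
Iterating: a_2 = 0, a_3 = -4, a_4 = -4, a_5 = 0.
So the coefficient of x^5 is 0.

0


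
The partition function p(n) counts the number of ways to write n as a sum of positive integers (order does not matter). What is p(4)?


Using the generating function prod_{k>=1} 1/(1-x^k), we compute p(4).
By dynamic programming over parts 1 through 4:
p(4) = 5

5


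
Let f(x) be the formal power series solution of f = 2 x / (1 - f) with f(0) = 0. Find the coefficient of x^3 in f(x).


Apply Lagrange inversion: f = 2 x * phi(f) with phi(t) = 1/(1 - t), so
[x^n] f = 2^n * (1/n) [t^(n-1)] phi(t)^n = 2^n * (1/n) [t^(n-1)] (1 - t)^(-n) = 2^n * (1/n) C(2n - 2, n - 1) = 2^n * C_{n-1}.
For n = 3: C_2 = C(4, 2) / 3 = 6/3 = 2.
With the 2^3 = 8 factor, the coefficient is 8 * 2 = 16.

16


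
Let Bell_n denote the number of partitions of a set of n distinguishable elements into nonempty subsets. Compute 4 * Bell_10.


Bell_10 can be computed from the Bell triangle or from Dobinski's identity Bell_n = (1/e) * sum_{k>=0} k^n / k!.
Computing Bell_10 = 115975.
Then 4 * 115975 = 463900.

463900


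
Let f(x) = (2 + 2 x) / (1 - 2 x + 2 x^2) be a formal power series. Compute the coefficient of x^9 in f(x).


Write f(x) = sum_{k>=0} a_k x^k. Multiplying both sides by 1 - 2 x + 2 x^2 gives
(1 - 2 x + 2 x^2) sum_{k>=0} a_k x^k = 2 + 2 x.
Matching coefficients:
 x^0: a_0 = 2
 x^1: a_1 - 2 a_0 = 2  =>  a_1 = 2*2 + 2 = 6
 x^k (k >= 2): a_k = 2 a_{k-1} - 2 a_{k-2}.
Iterating: a_2 = 8, a_3 = 4, a_4 = -8, a_5 = -24, a_6 = -32, a_7 = -16, a_8 = 32, a_9 = 96.
So the coefficient of x^9 is 96.

96


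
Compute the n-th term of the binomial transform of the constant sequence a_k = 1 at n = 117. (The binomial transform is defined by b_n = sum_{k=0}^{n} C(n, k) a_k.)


With a_k = 1 for all k, b_n = sum_{k=0}^{n} C(n, k) = 2^n by the binomial theorem.
For n = 117: 2^117 = 166153499473114484112975882535043072.

166153499473114484112975882535043072


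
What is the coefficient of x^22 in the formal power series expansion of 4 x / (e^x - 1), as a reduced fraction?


The exponential generating function for Bernoulli numbers is
x / (e^x - 1) = sum_{k>=0} B_k x^k / k!.
So the coefficient of x^22 in 4 x / (e^x - 1) is 4 B_22 / 22!.
Computing: B_22 = 854513/138, 22! = 1124000727777607680000, giving
4 * 854513/138 / 1124000727777607680000 = 77683/3525275009847951360000.

77683/3525275009847951360000


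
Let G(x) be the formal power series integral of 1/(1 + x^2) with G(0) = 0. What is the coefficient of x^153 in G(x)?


1/(1 + x^2) = sum_{j>=0} (-1)^j x^(2j). Integrating termwise with G(0) = 0:
G(x) = sum_{j>=0} (-1)^j x^(2j+1) / (2j+1) = arctan(x).
Only odd powers are nonzero. For x^153 write 153 = 2*76 + 1, giving
(-1)^76 / 153 = 1/153 = 1/153.

1/153


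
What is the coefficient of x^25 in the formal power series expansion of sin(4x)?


The Maclaurin series is sin(t) = sum_{k>=0} (-1)^k t^(2k+1) / (2k+1)!, so substituting t = 4x, only odd powers of x are nonzero, with coefficient of x^(2k+1) equal to (-1)^k 4^(2k+1) / (2k+1)!.
Write 25 = 2*12 + 1, giving the coefficient (-1)^12 * 4^25 / 25! = 1125899906842624/15511210043330985984000000 = 268435456/3698160658676859375.

268435456/3698160658676859375


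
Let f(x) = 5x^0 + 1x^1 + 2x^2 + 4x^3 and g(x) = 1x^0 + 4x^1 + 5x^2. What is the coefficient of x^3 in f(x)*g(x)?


Cauchy product at x^3:
1*5 + 2*4 + 4*1
= 17

17


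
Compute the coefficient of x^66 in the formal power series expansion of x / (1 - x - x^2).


Let f(x) = sum_{k>=0} a_k x^k. Multiplying f(x) * (1 - x - x^2) = x and matching coefficients gives a_0 = 0, a_1 = 1, and a_k = a_{k-1} + a_{k-2} for k >= 2. These are the Fibonacci numbers F_k.
Iterating from F_0 = 0, F_1 = 1:
F_0=0, F_1=1, F_2=1, F_3=2, F_4=3, F_5=5, F_6=8, F_7=13, F_8=21, F_9=34, ...
F_66 = 27777890035288.

27777890035288


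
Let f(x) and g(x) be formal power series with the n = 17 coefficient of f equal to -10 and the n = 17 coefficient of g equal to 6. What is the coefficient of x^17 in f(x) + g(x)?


Addition of formal power series is termwise.
The coefficient of x^17 in f + g = -10 + 6
= -4

-4


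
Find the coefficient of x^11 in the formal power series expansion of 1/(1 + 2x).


Write 1/(1 + c x) = 1/(1 - (-c) x) and apply the geometric-series identity
1/(1 - y) = sum_{k>=0} y^k to get 1/(1 + c x) = sum_{k>=0} (-c)^k x^k.
So the coefficient of x^k is (-c)^k = (-1)^k * c^k.
Here c = 2 and k = 11:
(-2)^11 = -1 * 2048 = -2048

-2048


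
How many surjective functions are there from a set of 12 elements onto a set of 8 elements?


By inclusion-exclusion on which target elements are missed, the number of surjections from an n-set onto a k-set is
surj(n, k) = sum_{j=0}^{k} (-1)^j C(k, j) (k - j)^n.
Equivalently surj(n, k) = k! * S(n, k), where S(n, k) is the Stirling number of the second kind.
For n = 12, k = 8:
S(12, 8) = 159027, so
surj = 8! * 159027 = 40320 * 159027 = 6411968640.

6411968640


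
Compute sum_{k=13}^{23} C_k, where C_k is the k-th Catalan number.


C_13 through C_23: 742900, 2674440, 9694845, 35357670, 129644790, 477638700, 1767263190, 6564120420, 24466267020, 91482563640, 343059613650
Sum = 742900 + 2674440 + 9694845 + 35357670 + 129644790 + 477638700 + 1767263190 + 6564120420 + 24466267020 + 91482563640 + 343059613650
= 467995581265

467995581265


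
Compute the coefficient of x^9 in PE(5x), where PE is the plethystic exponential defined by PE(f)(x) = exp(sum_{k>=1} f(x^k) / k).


With f(x) = 5x, the exponent is sum_{k>=1} 5 x^k / k = 5 * (-ln(1 - x)). Exponentiating:
PE(5x) = exp(-5 ln(1 - x)) = 1/(1 - x)^5.
By the negative binomial expansion, [x^n] 1/(1 - x)^5 = C(n + 4, 4).
For n = 9: C(13, 4) = 715.

715


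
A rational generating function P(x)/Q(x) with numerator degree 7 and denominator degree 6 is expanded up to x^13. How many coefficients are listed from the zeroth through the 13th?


Expanding up to x^13 gives the coefficients for x^0, x^1, ..., x^13.
That is 13 + 1 = 14 coefficients in total.

14


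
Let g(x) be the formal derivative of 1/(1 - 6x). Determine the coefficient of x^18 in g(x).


Differentiate termwise: d/dx sum_{k>=0} 6^k x^k = sum_{k>=1} k 6^k x^(k-1) = sum_{j>=0} (j+1) 6^(j+1) x^j.
Equivalently, d/dx [1/(1 - 6x)] = 6/(1 - 6x)^2.
For j = 18: 19 * 6^19 = 19 * 609359740010496 = 11577835060199424.

11577835060199424


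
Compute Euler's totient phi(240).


phi(n) counts integers in [1, n] coprime to n. Using the multiplicative formula phi(n) = n * prod_{p | n} (1 - 1/p):
240 = 2^4 * 3 * 5, so
phi(240) = 240 * (1 - 1/2) * (1 - 1/3) * (1 - 1/5) = 64.

64


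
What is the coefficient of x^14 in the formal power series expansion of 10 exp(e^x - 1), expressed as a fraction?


exp(e^x - 1) is the exponential generating function for the Bell numbers Bell_k: exp(e^x - 1) = sum_{k>=0} Bell_k x^k / k!.
So the coefficient of x^14 in 10 exp(e^x - 1) is 10 Bell_14 / 14!.
Computing: Bell_14 = 190899322 and 14! = 87178291200, giving
10 * 190899322/87178291200 = 95449661/4358914560.

95449661/4358914560


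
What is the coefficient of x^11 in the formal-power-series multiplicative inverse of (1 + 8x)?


The inverse is 1/(1 + 8x). Apply the geometric identity 1/(1 - y) = sum_{k>=0} y^k with y = -8x:
1/(1 + 8x) = sum_{k>=0} (-8)^k x^k.
So the coefficient of x^11 is (-8)^11 = -8589934592.

-8589934592


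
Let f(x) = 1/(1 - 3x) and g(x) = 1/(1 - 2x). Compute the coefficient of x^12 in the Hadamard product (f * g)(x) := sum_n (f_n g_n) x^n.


f has coefficients f_k = 3^k and g has coefficients g_k = 2^k, so the Hadamard product has coefficient (f*g)_k = 3^k * 2^k = 6^k.
For k = 12: 6^12 = 2176782336.

2176782336


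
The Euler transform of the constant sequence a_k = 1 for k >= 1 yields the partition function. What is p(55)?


The Euler transform converts the sequence a_k = 1 into the number of integer partitions.
Using the recurrence or dynamic programming:
p(55) = 451276

451276


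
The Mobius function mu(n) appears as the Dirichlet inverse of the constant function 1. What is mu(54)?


54 has a squared prime factor, so mu(54) = 0.
Factorization reveals a repeated prime.

0


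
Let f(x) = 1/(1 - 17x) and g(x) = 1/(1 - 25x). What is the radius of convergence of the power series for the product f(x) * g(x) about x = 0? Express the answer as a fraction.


The radius of 1/(1 - 17x) is 1/17 (nearest singularity at x = 1/17), and the radius of 1/(1 - 25x) is 1/25.
The product f(x)*g(x) = 1/((1 - 17x)(1 - 25x)) has singularities at both 1/17 and 1/25, so its radius of convergence is the distance to the nearest one:
min(1/17, 1/25) = 1/25.

1/25


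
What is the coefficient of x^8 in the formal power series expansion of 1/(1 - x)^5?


The expansion 1/(1 - x)^r = sum_{k>=0} C(k + r - 1, r - 1) x^k follows from the multiset / negative-binomial theorem (or from repeated differentiation of the geometric series).
For r = 5 and k = 8:
C(12, 4) = 479001600 / (24 * 40320) = 495.

495


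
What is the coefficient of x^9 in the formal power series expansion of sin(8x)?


The Maclaurin series is sin(t) = sum_{k>=0} (-1)^k t^(2k+1) / (2k+1)!, so substituting t = 8x, only odd powers of x are nonzero, with coefficient of x^(2k+1) equal to (-1)^k 8^(2k+1) / (2k+1)!.
Write 9 = 2*4 + 1, giving the coefficient (-1)^4 * 8^9 / 9! = 134217728/362880 = 1048576/2835.

1048576/2835


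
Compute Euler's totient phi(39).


phi(n) counts integers in [1, n] coprime to n. Using the multiplicative formula phi(n) = n * prod_{p | n} (1 - 1/p):
39 = 3 * 13, so
phi(39) = 39 * (1 - 1/3) * (1 - 1/13) = 24.

24


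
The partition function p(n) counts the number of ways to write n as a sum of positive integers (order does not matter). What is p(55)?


Using the generating function prod_{k>=1} 1/(1-x^k), we compute p(55).
By dynamic programming over parts 1 through 55:
p(55) = 451276

451276


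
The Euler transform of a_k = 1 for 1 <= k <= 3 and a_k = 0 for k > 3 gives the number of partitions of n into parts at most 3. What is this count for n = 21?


Partitions of 21 into parts at most 3:
Using generating function (1-x)^(-1)(1-x^2)^(-1)(1-x^3)^(-1),
the coefficient of x^21 = 48

48


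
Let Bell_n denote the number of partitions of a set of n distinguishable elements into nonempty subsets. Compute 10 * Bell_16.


Bell_16 can be computed from the Bell triangle or from Dobinski's identity Bell_n = (1/e) * sum_{k>=0} k^n / k!.
Computing Bell_16 = 10480142147.
Then 10 * 10480142147 = 104801421470.

104801421470


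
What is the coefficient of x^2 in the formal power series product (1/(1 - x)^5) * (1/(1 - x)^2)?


Combine the factors: (1/(1 - x)^5) * (1/(1 - x)^2) = 1/(1 - x)^7.
Then use 1/(1 - x)^r = sum_{k>=0} C(k + r - 1, r - 1) x^k with r = 7 and k = 2:
C(8, 6) = 28.

28


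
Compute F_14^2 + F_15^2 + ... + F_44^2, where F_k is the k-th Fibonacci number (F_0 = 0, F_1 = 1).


There is a standard identity sum_{k=0}^{N} F_k^2 = F_N * F_{N+1} (proved inductively from the telescoping relation F_k^2 = F_k F_{k+1} - F_{k-1} F_k). Then
sum_{k=14}^{44} F_k^2 = F_44 F_45 - F_13 F_14.
Computing: F_44 = 701408733, F_45 = 1134903170, F_13 = 233, F_14 = 377.
Sum = 701408733 * 1134903170 - 233 * 377 = 796030994547295769.

796030994547295769


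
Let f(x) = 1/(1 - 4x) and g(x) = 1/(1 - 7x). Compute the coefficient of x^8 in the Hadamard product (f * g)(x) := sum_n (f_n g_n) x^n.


f has coefficients f_k = 4^k and g has coefficients g_k = 7^k, so the Hadamard product has coefficient (f*g)_k = 4^k * 7^k = 28^k.
For k = 8: 28^8 = 377801998336.

377801998336


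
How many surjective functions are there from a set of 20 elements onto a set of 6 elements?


By inclusion-exclusion on which target elements are missed, the number of surjections from an n-set onto a k-set is
surj(n, k) = sum_{j=0}^{k} (-1)^j C(k, j) (k - j)^n.
Equivalently surj(n, k) = k! * S(n, k), where S(n, k) is the Stirling number of the second kind.
For n = 20, k = 6:
S(20, 6) = 4306078895384, so
surj = 6! * 4306078895384 = 720 * 4306078895384 = 3100376804676480.

3100376804676480


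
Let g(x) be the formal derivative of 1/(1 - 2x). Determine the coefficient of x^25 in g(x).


Differentiate termwise: d/dx sum_{k>=0} 2^k x^k = sum_{k>=1} k 2^k x^(k-1) = sum_{j>=0} (j+1) 2^(j+1) x^j.
Equivalently, d/dx [1/(1 - 2x)] = 2/(1 - 2x)^2.
For j = 25: 26 * 2^26 = 26 * 67108864 = 1744830464.

1744830464


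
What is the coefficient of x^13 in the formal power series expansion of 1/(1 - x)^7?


The negative binomial / multiset identity is
1/(1 - x)^r = sum_{k>=0} C(k + r - 1, r - 1) x^k.
Here r = 7 and k = 13, so the coefficient is
C(13 + 6, 6) = C(19, 6)
= 27132

27132


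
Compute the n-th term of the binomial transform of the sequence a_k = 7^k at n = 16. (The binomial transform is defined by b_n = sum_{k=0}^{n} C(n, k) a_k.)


With a_k = 7^k, b_n = sum_{k=0}^{n} C(n, k) 7^k = (1 + 7)^n by the binomial theorem.
For n = 16: (1 + 7)^16 = 8^16 = 281474976710656.

281474976710656


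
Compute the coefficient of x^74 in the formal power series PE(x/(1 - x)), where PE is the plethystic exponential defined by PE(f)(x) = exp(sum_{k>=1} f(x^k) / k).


For f(x) = x/(1 - x) we have
sum_{k>=1} f(x^k) / k = sum_{k>=1} (1/k) * x^k / (1 - x^k) = sum_{k, m >= 1} x^(k m) / k,
which after exponentiating simplifies to
PE(x/(1 - x)) = prod_{k>=1} 1 / (1 - x^k).
This is the generating function for the partition function p(n), so the coefficient of x^74 is p(74).
Computing p(74) by dynamic programming over parts 1, 2, ..., 74: p(74) = 7089500.

7089500


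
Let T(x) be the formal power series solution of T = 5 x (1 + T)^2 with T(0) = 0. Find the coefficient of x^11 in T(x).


Apply the Lagrange inversion formula: if T = 5 x * phi(T) with phi(t) = (1 + t)^2, then [x^n] T = 5^n * (1/n) [t^(n-1)] phi(t)^n = 5^n * (1/n) [t^(n-1)] (1 + t)^(2n) = 5^n * (1/n) C(2n, n-1).
Using the identity C(2n, n-1) = C(2n, n) * n / (n+1), the unscaled factor equals C(2n, n) / (n+1) = C_n, the n-th Catalan number.
For n = 11: C_11 = C(22, 11) / 12 = 705432/12 = 58786.
With the 5^11 = 48828125 factor, the coefficient is 48828125 * 58786 = 2870410156250.

2870410156250


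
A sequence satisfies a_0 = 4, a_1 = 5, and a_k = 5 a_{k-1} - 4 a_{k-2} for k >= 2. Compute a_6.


The characteristic equation is t^2 - 5 t + 4 = 0, with roots r_1 = 4 and r_2 = 1 (so c_1 = r_1 + r_2, c_2 = -r_1 r_2 as required).
One can use the closed form a_n = A r_1^n + B r_2^n, but direct iteration is more reliable:
a_0 = 4, a_1 = 5, a_2 = 9, a_3 = 25, a_4 = 89, a_5 = 345, a_6 = 1369.
So a_6 = 1369.

1369


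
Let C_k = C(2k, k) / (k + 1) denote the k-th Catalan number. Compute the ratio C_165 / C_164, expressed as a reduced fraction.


Using C_k = (2k)! / (k! (k+1)!), the ratio C_{k+1}/C_k simplifies to
C_{k+1}/C_k = [(2k+2)! / ((k+1)! (k+2)!)] * [k! (k+1)! / (2k)!]
 = (2k+2)(2k+1) / ((k+1)(k+2)) = 2(2k+1) / (k+2).
For k = 164: 2(2*164 + 1) / (164 + 2) = 658/166 = 329/83.

329/83


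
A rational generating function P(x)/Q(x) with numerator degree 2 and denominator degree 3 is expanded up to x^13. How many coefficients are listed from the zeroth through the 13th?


Expanding up to x^13 gives the coefficients for x^0, x^1, ..., x^13.
That is 13 + 1 = 14 coefficients in total.

14


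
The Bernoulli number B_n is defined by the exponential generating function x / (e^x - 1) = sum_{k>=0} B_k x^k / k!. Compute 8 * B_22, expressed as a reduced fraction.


Bernoulli numbers can also be computed recursively via B_0 = 1 and sum_{j=0}^{m} C(m+1, j) B_j = 0 for m >= 1. Odd-index Bernoulli numbers vanish for k >= 3.
Computing B_22 = 854513/138, so 8 * B_22 = 8 * 854513/138 = 3418052/69.

3418052/69


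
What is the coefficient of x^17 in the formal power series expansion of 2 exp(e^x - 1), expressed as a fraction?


exp(e^x - 1) is the exponential generating function for the Bell numbers Bell_k: exp(e^x - 1) = sum_{k>=0} Bell_k x^k / k!.
So the coefficient of x^17 in 2 exp(e^x - 1) is 2 Bell_17 / 17!.
Computing: Bell_17 = 82864869804 and 17! = 355687428096000, giving
2 * 82864869804/355687428096000 = 255755771/548900352000.

255755771/548900352000


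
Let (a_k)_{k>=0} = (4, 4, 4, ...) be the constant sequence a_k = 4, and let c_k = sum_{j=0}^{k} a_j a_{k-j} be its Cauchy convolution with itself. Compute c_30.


Since a_j = 4 for all j >= 0, the convolution sum becomes
c_k = sum_{j=0}^{k} 4 * 4 = 16 * (k + 1).
Equivalently, the generating function of (a_k) is 4/(1 - x) and its square is 16/(1 - x)^2 = sum_{k>=0} 16(k + 1) x^k.
For k = 30: 16 * 31 = 496.

496


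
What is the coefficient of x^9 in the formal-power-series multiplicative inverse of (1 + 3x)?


The inverse is 1/(1 + 3x). Apply the geometric identity 1/(1 - y) = sum_{k>=0} y^k with y = -3x:
1/(1 + 3x) = sum_{k>=0} (-3)^k x^k.
So the coefficient of x^9 is (-3)^9 = -19683.

-19683


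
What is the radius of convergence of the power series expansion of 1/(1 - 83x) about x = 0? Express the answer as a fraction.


Expanding 1/(1 - 83x) = sum_{k>=0} 83^k x^k, the series converges when |83x| < 1, i.e., |x| < 1/83.
So the radius of convergence is 1/83 = 1/83.

1/83


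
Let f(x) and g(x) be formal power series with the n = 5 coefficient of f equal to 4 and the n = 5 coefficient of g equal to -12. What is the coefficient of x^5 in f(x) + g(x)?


Addition of formal power series is termwise.
The coefficient of x^5 in f + g = 4 + -12
= -8

-8


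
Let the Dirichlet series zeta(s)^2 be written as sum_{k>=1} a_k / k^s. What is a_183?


The Dirichlet convolution of the constant function 1 with itself gives (1 * 1)(k) = sum_{d | k} 1 = d(k), the number of positive divisors of k.
Since zeta(s) = sum_{k>=1} 1/k^s, we have zeta(s)^2 = sum_{k>=1} d(k)/k^s, so a_k = d(k).
For k = 183: the divisors are 1, 3, 61, 183.
Count = 4.

4


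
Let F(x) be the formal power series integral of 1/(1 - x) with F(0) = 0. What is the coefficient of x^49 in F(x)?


1/(1 - x) = sum_{k>=0} x^k. Integrating termwise and using F(0) = 0 gives
F(x) = sum_{k>=0} x^(k+1) / (k+1) = sum_{m>=1} x^m / m = -ln(1 - x).
So the coefficient of x^49 is 1/49 = 1/49.

1/49


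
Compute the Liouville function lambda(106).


The Liouville function is lambda(k) = (-1)^Omega(k), where Omega(k) counts the prime factors of k with multiplicity.
Factoring: 106 = 2 * 53, so Omega(106) = 2.
lambda(106) = (-1)^2 = 1.

1


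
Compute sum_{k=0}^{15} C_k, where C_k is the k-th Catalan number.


C_0 through C_15: 1, 1, 2, 5, 14, 42, 132, 429, 1430, 4862, 16796, 58786, 208012, 742900, 2674440, 9694845
Sum = 1 + 1 + 2 + 5 + 14 + 42 + 132 + 429 + 1430 + 4862 + 16796 + 58786 + 208012 + 742900 + 2674440 + 9694845
= 13402697

13402697


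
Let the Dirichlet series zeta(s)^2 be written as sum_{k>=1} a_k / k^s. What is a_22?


The Dirichlet convolution of the constant function 1 with itself gives (1 * 1)(k) = sum_{d | k} 1 = d(k), the number of positive divisors of k.
Since zeta(s) = sum_{k>=1} 1/k^s, we have zeta(s)^2 = sum_{k>=1} d(k)/k^s, so a_k = d(k).
For k = 22: the divisors are 1, 2, 11, 22.
Count = 4.

4


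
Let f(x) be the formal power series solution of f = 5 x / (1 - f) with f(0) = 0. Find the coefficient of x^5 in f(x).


Apply Lagrange inversion: f = 5 x * phi(f) with phi(t) = 1/(1 - t), so
[x^n] f = 5^n * (1/n) [t^(n-1)] phi(t)^n = 5^n * (1/n) [t^(n-1)] (1 - t)^(-n) = 5^n * (1/n) C(2n - 2, n - 1) = 5^n * C_{n-1}.
For n = 5: C_4 = C(8, 4) / 5 = 70/5 = 14.
With the 5^5 = 3125 factor, the coefficient is 3125 * 14 = 43750.

43750


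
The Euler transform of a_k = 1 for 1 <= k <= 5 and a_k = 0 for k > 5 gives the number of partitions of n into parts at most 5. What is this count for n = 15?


Partitions of 15 into parts at most 5:
Using generating function (1-x)^(-1)(1-x^2)^(-1)...(1-x^5)^(-1),
the coefficient of x^15 = 84

84


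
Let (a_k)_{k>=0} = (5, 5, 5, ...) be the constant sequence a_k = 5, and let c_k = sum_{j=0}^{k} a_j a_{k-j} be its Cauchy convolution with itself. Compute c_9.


Since a_j = 5 for all j >= 0, the convolution sum becomes
c_k = sum_{j=0}^{k} 5 * 5 = 25 * (k + 1).
Equivalently, the generating function of (a_k) is 5/(1 - x) and its square is 25/(1 - x)^2 = sum_{k>=0} 25(k + 1) x^k.
For k = 9: 25 * 10 = 250.

250


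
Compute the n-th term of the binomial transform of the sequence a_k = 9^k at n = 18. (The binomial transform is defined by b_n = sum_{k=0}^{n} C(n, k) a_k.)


With a_k = 9^k, b_n = sum_{k=0}^{n} C(n, k) 9^k = (1 + 9)^n by the binomial theorem.
For n = 18: (1 + 9)^18 = 10^18 = 1000000000000000000.

1000000000000000000


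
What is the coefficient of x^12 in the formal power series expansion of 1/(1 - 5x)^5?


The general identity 1/(1 - c x)^r = sum_{k>=0} c^k C(k + r - 1, r - 1) x^k follows by substituting y = c x into 1/(1 - y)^r = sum_{k>=0} C(k + r - 1, r - 1) y^k.
For c = 5, r = 5, k = 12:
5^12 * C(16, 4) = 244140625 * 1820 = 444335937500.

444335937500


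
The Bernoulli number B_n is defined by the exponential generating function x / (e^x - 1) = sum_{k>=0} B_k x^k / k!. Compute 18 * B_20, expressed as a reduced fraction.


Bernoulli numbers can also be computed recursively via B_0 = 1 and sum_{j=0}^{m} C(m+1, j) B_j = 0 for m >= 1. Odd-index Bernoulli numbers vanish for k >= 3.
Computing B_20 = -174611/330, so 18 * B_20 = 18 * -174611/330 = -523833/55.

-523833/55


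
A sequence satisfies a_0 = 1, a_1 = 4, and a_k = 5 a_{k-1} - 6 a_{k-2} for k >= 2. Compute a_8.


The characteristic equation is t^2 - 5 t + 6 = 0, with roots r_1 = 3 and r_2 = 2 (so c_1 = r_1 + r_2, c_2 = -r_1 r_2 as required).
One can use the closed form a_n = A r_1^n + B r_2^n, but direct iteration is more reliable:
a_0 = 1, a_1 = 4, a_2 = 14, a_3 = 46, a_4 = 146, a_5 = 454, a_6 = 1394, a_7 = 4246, a_8 = 12866.
So a_8 = 12866.

12866


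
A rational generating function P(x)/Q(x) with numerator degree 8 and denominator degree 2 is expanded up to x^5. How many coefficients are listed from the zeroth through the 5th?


Expanding up to x^5 gives the coefficients for x^0, x^1, ..., x^5.
That is 5 + 1 = 6 coefficients in total.

6


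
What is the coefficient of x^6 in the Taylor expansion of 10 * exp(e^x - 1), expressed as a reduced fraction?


exp(e^x - 1) = sum_{k>=0} Bell_k x^k / k!, where Bell_k is the k-th Bell number.
So the coefficient of x^6 is 10 * Bell_6 / 6!.
Computing: Bell_6 = 203 and 6! = 720, giving
10 * 203/720 = 203/72.

203/72


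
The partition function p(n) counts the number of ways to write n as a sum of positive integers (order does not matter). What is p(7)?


Using the generating function prod_{k>=1} 1/(1-x^k), we compute p(7).
By dynamic programming over parts 1 through 7:
p(7) = 15

15


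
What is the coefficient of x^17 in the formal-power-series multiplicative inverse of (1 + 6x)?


The inverse is 1/(1 + 6x). Apply the geometric identity 1/(1 - y) = sum_{k>=0} y^k with y = -6x:
1/(1 + 6x) = sum_{k>=0} (-6)^k x^k.
So the coefficient of x^17 is (-6)^17 = -16926659444736.

-16926659444736


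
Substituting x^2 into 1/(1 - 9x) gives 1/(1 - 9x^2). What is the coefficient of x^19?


Since 1/(1 - 9x^2) only has even powers of x,
the coefficient of x^19 (odd) is 0.

0


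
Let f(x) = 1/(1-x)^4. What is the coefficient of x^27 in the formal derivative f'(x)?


Differentiate: d/dx [ 1/(1-x)^r ] = r / (1-x)^(r+1).
Here r = 4, so f'(x) = 4 / (1-x)^5.
The expansion of 1/(1-x)^(r+1) has coefficient of x^n equal to C(n+r, r).
So the coefficient of x^27 in f'(x) is
4 * C(31, 4) = 4 * 31465 = 125860

125860


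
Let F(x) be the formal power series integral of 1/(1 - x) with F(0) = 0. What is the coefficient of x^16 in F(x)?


1/(1 - x) = sum_{k>=0} x^k. Integrating termwise and using F(0) = 0 gives
F(x) = sum_{k>=0} x^(k+1) / (k+1) = sum_{m>=1} x^m / m = -ln(1 - x).
So the coefficient of x^16 is 1/16 = 1/16.

1/16


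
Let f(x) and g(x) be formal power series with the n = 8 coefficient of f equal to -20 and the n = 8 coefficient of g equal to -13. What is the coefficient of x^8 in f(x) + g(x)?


Addition of formal power series is termwise.
The coefficient of x^8 in f + g = -20 + -13
= -33

-33


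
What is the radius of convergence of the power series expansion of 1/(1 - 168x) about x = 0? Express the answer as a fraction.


Expanding 1/(1 - 168x) = sum_{k>=0} 168^k x^k, the series converges when |168x| < 1, i.e., |x| < 1/168.
So the radius of convergence is 1/168 = 1/168.

1/168


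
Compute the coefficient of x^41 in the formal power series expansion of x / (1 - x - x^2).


Let f(x) = sum_{k>=0} a_k x^k. Multiplying f(x) * (1 - x - x^2) = x and matching coefficients gives a_0 = 0, a_1 = 1, and a_k = a_{k-1} + a_{k-2} for k >= 2. These are the Fibonacci numbers F_k.
Iterating from F_0 = 0, F_1 = 1:
F_0=0, F_1=1, F_2=1, F_3=2, F_4=3, F_5=5, F_6=8, F_7=13, F_8=21, F_9=34, ...
F_41 = 165580141.

165580141


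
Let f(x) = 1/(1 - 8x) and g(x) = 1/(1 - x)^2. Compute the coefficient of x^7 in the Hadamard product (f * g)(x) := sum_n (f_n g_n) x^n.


f has coefficients f_k = 8^k. For g = 1/(1 - x)^2 the coefficient is g_k = C(k + 1, 1) = k + 1. The Hadamard coefficient is (f * g)_k = 8^k * (k + 1).
For k = 7: 8^7 * 8 = 2097152 * 8 = 16777216.

16777216


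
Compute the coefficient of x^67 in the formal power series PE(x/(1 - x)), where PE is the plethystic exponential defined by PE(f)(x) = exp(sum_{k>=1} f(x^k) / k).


For f(x) = x/(1 - x) we have
sum_{k>=1} f(x^k) / k = sum_{k>=1} (1/k) * x^k / (1 - x^k) = sum_{k, m >= 1} x^(k m) / k,
which after exponentiating simplifies to
PE(x/(1 - x)) = prod_{k>=1} 1 / (1 - x^k).
This is the generating function for the partition function p(n), so the coefficient of x^67 is p(67).
Computing p(67) by dynamic programming over parts 1, 2, ..., 67: p(67) = 2679689.

2679689


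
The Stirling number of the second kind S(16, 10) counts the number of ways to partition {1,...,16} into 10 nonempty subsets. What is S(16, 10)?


Using the explicit formula S(n,k) = (1/k!) sum_{j=0}^{k} (-1)^(k-j) C(k,j) j^n:
S(16, 10) = 193754990
Equivalently, S(n,k) is n! times the coefficient of x^n in the EGF (e^x - 1)^k / k!.

193754990


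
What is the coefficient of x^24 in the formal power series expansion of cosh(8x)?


The Maclaurin series is cosh(t) = sum_{m>=0} t^(2m) / (2m)!, so substituting t = 8x, only even powers of x are nonzero, with coefficient of x^(2m) equal to 8^(2m) / (2m)!.
For x^24 the coefficient is 8^24/24! = 4722366482869645213696/620448401733239439360000 = 1125899906842624/147926426347074375.

1125899906842624/147926426347074375


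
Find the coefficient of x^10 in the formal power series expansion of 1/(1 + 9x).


Write 1/(1 + c x) = 1/(1 - (-c) x) and apply the geometric-series identity
1/(1 - y) = sum_{k>=0} y^k to get 1/(1 + c x) = sum_{k>=0} (-c)^k x^k.
So the coefficient of x^k is (-c)^k = (-1)^k * c^k.
Here c = 9 and k = 10:
(-9)^10 = 1 * 3486784401 = 3486784401

3486784401
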